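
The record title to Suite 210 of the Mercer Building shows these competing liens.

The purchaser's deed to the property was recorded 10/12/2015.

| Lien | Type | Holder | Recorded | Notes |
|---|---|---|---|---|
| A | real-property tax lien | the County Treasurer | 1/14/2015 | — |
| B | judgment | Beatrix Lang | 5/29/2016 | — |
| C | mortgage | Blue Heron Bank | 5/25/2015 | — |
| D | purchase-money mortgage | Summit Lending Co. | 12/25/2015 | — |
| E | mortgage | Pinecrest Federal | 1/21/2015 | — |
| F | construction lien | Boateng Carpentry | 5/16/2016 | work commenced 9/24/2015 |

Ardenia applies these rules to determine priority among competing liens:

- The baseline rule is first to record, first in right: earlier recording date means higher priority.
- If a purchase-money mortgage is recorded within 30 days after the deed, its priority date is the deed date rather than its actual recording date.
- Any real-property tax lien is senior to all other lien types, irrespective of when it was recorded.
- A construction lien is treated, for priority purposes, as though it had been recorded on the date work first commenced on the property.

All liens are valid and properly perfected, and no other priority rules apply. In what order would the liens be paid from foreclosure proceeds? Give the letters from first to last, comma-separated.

A, E, C, F, D, B

Effective dates after the stated exceptions: D missed the 30-day window (74 days after the deed), so its recording date stands; F relates back to 9/24/2015 (work commenced).
A is a real-property tax lien, so it outranks all other liens regardless of date.
The other liens, earliest effective date first: E (1/21/2015), C (5/25/2015), F (9/24/2015), D (12/25/2015), B (5/29/2016).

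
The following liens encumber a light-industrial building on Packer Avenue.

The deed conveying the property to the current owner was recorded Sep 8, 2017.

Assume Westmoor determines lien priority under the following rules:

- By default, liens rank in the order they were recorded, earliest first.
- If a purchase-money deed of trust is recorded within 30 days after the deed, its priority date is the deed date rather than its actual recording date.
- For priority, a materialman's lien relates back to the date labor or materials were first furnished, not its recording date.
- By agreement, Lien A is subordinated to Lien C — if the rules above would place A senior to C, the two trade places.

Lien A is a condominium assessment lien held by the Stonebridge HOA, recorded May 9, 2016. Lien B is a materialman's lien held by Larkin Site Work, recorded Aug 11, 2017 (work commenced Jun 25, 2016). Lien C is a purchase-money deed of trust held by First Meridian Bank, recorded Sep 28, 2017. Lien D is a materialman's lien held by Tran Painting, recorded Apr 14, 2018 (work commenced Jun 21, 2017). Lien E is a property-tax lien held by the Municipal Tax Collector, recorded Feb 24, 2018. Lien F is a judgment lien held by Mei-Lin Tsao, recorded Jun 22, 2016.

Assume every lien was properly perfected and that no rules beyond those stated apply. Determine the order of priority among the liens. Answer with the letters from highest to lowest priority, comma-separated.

First, effective dates: B relates back to Jun 25, 2016 (work commenced); C was recorded within the 30-day window, so its effective date is the deed date Sep 8, 2017; D is treated as recorded Jun 21, 2017, the work-commencement date.
By effective date, earliest first: A (May 9, 2016), F (Jun 22, 2016), B (Jun 25, 2016), D (Jun 21, 2017), C (Sep 8, 2017), E (Feb 24, 2018).
A would otherwise be senior to C, so under the subordination agreement A and C exchange positions.

C, F, B, D, A, E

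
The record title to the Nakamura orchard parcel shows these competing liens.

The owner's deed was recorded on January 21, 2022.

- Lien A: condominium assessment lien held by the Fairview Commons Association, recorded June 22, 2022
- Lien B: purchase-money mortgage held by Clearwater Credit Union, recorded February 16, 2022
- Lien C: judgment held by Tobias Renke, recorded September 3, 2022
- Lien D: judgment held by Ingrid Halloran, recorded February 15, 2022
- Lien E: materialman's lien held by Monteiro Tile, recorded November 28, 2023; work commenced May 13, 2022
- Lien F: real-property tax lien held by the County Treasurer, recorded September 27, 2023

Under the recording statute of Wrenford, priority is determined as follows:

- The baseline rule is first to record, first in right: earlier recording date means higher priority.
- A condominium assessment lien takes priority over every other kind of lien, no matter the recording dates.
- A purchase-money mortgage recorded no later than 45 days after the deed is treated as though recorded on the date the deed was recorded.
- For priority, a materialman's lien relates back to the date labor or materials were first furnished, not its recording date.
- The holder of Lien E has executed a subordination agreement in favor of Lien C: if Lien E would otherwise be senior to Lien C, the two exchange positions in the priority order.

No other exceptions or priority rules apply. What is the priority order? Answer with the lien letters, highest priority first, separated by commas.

Adjusting effective dates: B was recorded within the 45-day window, so its effective date is the deed date January 21, 2022; E's effective date is May 13, 2022, when work began.
As a condominium assessment lien, A is senior to every other lien.
Remaining liens by effective date: B (January 21, 2022), D (February 15, 2022), E (May 13, 2022), C (September 3, 2022), F (September 27, 2023).
Because E would otherwise rank above C, the subordination swaps them.

A, B, D, C, E, F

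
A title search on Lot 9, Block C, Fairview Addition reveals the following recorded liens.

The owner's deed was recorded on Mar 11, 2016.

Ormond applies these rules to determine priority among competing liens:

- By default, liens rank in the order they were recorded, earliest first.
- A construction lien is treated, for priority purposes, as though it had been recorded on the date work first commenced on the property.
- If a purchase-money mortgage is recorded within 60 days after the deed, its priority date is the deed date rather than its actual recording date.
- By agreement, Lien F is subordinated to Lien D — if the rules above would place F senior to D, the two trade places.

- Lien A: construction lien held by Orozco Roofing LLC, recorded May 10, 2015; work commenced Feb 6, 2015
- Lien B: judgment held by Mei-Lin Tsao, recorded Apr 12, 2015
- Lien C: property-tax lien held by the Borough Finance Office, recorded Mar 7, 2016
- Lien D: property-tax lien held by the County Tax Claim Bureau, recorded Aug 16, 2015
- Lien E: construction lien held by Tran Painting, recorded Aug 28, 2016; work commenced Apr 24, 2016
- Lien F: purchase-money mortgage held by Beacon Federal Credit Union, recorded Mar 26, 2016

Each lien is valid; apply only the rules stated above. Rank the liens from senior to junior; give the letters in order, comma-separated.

First, effective dates: A relates back to Feb 6, 2015 (work commenced); E is treated as recorded Apr 24, 2016, the work-commencement date; F's effective date is the deed date, Mar 11, 2016.
By effective date: A (Feb 6, 2015), B (Apr 12, 2015), D (Aug 16, 2015), C (Mar 7, 2016), F (Mar 11, 2016), E (Apr 24, 2016).
F already ranks below D; the subordination has no effect.

A, B, D, C, F, E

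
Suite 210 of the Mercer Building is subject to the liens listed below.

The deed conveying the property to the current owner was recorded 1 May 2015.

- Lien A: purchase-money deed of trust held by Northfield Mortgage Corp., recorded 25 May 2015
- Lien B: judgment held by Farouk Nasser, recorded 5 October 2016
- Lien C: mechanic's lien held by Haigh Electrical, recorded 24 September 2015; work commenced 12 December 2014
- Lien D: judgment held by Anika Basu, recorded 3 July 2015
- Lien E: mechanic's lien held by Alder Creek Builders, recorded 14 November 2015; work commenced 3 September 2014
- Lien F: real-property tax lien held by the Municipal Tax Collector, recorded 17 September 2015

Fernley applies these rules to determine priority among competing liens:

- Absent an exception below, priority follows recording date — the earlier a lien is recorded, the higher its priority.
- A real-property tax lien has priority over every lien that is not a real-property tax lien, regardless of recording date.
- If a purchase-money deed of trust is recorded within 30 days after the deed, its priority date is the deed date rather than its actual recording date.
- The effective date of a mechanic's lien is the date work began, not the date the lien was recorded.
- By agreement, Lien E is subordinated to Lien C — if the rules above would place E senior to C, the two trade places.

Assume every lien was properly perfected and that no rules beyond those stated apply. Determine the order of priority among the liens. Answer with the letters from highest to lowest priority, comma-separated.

Effective dates after the stated exceptions: A was recorded within the 30-day window, so its effective date is the deed date 1 May 2015; C's effective date is 12 December 2014, when work began; E is treated as recorded 3 September 2014, the work-commencement date.
F is a real-property tax lien, so it outranks all other liens regardless of date.
Ordering the rest by effective date: E (3 September 2014), C (12 December 2014), A (1 May 2015), D (3 July 2015), B (5 October 2016).
E would otherwise be senior to C, so under the subordination agreement E and C exchange positions.

F, C, E, A, D, B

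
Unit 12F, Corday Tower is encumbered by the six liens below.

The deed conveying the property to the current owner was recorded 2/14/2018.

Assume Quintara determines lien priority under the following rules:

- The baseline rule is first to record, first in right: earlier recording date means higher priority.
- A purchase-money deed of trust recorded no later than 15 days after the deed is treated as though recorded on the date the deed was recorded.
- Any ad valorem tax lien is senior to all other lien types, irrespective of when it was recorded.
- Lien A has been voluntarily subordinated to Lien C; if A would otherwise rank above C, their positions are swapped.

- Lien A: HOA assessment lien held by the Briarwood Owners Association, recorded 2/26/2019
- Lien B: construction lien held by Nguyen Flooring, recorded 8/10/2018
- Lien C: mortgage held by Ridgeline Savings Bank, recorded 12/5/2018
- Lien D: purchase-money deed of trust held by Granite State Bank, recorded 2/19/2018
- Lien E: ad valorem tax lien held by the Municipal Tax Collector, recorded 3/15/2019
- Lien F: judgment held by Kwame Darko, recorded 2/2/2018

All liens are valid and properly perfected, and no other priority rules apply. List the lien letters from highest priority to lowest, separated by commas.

First, effective dates: D relates back to the deed date 2/14/2018.
E is an ad valorem tax lien, so it outranks all other liens regardless of date.
Remaining liens by effective date: F (2/2/2018), D (2/14/2018), B (8/10/2018), C (12/5/2018), A (2/26/2019).
Since A is not senior to C, the subordination leaves the order unchanged.

E, F, D, B, C, A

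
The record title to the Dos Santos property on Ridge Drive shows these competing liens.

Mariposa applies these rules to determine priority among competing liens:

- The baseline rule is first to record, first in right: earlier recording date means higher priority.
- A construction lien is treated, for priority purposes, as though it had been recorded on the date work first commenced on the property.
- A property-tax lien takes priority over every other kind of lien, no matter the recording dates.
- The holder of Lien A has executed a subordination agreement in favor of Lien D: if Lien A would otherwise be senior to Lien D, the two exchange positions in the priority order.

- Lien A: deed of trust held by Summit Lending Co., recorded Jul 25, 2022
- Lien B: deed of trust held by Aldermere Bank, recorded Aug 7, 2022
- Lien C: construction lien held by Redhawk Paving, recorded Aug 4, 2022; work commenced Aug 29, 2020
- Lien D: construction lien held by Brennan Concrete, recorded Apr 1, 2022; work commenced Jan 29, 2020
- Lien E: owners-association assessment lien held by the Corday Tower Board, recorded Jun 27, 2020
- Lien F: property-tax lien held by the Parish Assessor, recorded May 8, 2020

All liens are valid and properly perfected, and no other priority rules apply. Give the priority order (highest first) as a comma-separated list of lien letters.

Adjusting effective dates: C relates back to Aug 29, 2020 (work commenced); D is treated as recorded Jan 29, 2020, the work-commencement date.
F is a property-tax lien and takes priority over every other lien.
Remaining liens by effective date: D (Jan 29, 2020), E (Jun 27, 2020), C (Aug 29, 2020), A (Jul 25, 2022), B (Aug 7, 2022).
A already ranks below D; the subordination has no effect.

F, D, E, C, A, B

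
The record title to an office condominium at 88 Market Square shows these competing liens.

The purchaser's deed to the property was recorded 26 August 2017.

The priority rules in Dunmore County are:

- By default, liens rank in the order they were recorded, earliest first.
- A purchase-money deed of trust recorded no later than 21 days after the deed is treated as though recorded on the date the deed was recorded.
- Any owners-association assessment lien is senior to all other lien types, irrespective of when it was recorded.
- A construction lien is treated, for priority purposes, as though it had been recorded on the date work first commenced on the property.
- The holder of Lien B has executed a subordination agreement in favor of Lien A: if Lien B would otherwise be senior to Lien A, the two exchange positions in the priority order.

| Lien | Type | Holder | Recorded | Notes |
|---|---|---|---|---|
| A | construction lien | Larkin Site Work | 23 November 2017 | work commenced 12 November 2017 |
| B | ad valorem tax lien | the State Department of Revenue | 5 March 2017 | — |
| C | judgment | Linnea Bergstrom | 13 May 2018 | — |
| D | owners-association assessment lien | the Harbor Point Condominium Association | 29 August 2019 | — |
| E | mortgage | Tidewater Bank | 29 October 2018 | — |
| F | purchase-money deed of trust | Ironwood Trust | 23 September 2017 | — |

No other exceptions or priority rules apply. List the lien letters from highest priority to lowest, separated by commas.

D, A, F, B, C, E

Adjusting effective dates: A relates back to 12 November 2017 (work commenced); F missed the 21-day window (28 days after the deed), so its recording date stands.
As an owners-association assessment lien, D is senior to every other lien.
Ordering the rest by effective date: B (5 March 2017), F (23 September 2017), A (12 November 2017), C (13 May 2018), E (29 October 2018).
The subordination applies — B was senior to A — so B and A swap.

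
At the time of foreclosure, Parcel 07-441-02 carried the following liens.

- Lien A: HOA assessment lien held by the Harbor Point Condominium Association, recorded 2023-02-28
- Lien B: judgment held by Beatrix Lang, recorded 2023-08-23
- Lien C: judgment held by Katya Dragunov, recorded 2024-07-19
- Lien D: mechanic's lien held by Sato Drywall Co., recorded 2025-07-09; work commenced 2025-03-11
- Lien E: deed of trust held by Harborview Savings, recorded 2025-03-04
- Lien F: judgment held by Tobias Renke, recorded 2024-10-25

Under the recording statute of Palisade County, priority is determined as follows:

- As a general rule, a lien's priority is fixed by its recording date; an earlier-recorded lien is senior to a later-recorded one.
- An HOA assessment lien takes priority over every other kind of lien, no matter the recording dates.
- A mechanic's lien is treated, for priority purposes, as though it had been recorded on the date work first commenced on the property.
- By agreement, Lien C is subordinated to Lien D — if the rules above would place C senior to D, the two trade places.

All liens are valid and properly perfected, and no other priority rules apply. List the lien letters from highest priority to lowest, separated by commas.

A, B, D, F, E, C

Adjusting effective dates: D is treated as recorded 2025-03-11, the work-commencement date.
A, as an HOA assessment lien, has superpriority and ranks first.
Among the remaining liens, by effective date: B (2023-08-23), C (2024-07-19), F (2024-10-25), E (2025-03-04), D (2025-03-11).
C would otherwise be senior to D, so under the subordination agreement C and D exchange positions.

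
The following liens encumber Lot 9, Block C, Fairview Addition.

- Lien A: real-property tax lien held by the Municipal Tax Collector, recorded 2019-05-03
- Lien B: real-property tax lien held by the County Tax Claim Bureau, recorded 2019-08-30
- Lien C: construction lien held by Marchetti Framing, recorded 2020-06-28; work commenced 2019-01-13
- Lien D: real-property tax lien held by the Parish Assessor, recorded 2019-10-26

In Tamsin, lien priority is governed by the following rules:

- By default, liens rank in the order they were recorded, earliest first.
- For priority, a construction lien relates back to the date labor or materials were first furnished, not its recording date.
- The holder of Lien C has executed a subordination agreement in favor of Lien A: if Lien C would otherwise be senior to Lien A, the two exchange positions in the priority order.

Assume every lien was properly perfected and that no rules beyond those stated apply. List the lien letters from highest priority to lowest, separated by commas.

Effective dates: C is treated as recorded 2019-01-13, the work-commencement date.
Sorted by effective date: C (2019-01-13), A (2019-05-03), B (2019-08-30), D (2019-10-26).
The subordination applies — C was senior to A — so C and A swap.

A, C, B, D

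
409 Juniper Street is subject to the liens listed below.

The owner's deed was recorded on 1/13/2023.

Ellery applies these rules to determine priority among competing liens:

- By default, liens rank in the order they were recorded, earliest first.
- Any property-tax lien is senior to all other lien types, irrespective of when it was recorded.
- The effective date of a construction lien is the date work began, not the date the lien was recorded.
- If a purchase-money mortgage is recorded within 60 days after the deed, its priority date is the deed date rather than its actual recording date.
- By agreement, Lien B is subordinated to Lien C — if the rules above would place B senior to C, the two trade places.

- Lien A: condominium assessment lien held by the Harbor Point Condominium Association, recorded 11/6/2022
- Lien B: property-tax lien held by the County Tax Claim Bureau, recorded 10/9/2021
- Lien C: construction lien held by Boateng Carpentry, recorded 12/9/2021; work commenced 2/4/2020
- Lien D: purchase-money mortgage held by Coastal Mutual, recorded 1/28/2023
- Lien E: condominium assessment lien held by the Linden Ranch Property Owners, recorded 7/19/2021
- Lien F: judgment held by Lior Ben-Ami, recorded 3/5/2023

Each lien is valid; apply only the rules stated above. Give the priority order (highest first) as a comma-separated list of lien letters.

Adjusting effective dates: C is treated as recorded 2/4/2020, the work-commencement date; D was recorded within the 60-day window, so its effective date is the deed date 1/13/2023.
B is a property-tax lien and takes priority over every other lien.
The other liens, earliest effective date first: C (2/4/2020), E (7/19/2021), A (11/6/2022), D (1/13/2023), F (3/5/2023).
The subordination applies — B was senior to C — so B and C swap.

C, B, E, A, D, F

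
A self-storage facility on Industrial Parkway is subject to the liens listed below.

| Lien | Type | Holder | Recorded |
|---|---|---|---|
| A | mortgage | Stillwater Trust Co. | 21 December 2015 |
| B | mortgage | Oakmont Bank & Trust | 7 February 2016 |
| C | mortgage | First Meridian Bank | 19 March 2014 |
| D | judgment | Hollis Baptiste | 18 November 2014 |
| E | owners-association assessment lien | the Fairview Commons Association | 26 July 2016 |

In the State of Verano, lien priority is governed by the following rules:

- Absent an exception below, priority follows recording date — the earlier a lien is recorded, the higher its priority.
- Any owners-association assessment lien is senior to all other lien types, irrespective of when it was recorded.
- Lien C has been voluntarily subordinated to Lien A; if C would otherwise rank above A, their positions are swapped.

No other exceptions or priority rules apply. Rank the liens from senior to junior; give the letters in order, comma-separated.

E, A, D, C, B

E is an owners-association assessment lien and takes priority over every other lien.
Among the remaining liens, by effective date: C (19 March 2014), D (18 November 2014), A (21 December 2015), B (7 February 2016).
The subordination applies — C was senior to A — so C and A swap.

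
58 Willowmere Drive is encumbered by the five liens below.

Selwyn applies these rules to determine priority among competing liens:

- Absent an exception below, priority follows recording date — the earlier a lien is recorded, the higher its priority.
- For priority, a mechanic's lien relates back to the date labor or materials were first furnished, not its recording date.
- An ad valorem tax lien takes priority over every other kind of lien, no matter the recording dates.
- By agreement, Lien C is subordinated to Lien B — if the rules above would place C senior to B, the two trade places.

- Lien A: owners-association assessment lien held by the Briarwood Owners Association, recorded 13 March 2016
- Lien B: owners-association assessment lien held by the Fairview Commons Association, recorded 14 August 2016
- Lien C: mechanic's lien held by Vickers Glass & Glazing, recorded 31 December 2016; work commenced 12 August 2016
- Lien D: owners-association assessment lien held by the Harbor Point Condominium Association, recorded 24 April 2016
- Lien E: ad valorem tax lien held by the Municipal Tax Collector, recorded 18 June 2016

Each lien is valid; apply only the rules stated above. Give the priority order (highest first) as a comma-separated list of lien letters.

E, A, D, B, C

Effective dates: C's effective date is 12 August 2016, when work began.
E, as an ad valorem tax lien, has superpriority and ranks first.
Ordering the rest by effective date: A (13 March 2016), D (24 April 2016), C (12 August 2016), B (14 August 2016).
Because C would otherwise rank above B, the subordination swaps them.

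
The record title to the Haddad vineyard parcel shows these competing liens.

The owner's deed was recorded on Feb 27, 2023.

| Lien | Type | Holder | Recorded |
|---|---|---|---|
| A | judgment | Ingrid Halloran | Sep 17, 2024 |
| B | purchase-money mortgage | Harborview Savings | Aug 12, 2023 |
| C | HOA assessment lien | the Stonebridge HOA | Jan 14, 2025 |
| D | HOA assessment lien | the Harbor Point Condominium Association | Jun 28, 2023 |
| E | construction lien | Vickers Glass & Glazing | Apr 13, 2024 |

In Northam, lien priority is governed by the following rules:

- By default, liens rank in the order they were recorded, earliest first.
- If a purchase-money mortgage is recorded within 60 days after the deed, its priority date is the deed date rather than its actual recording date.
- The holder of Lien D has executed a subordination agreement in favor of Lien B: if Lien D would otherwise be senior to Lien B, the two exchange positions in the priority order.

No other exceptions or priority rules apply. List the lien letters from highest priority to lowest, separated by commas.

Effective dates after the stated exceptions: B was recorded 166 days after the deed — beyond 60 days — so no relation-back applies.
Sorted by effective date: D (Jun 28, 2023), B (Aug 12, 2023), E (Apr 13, 2024), A (Sep 17, 2024), C (Jan 14, 2025).
Because D would otherwise rank above B, the subordination swaps them.

B, D, E, A, C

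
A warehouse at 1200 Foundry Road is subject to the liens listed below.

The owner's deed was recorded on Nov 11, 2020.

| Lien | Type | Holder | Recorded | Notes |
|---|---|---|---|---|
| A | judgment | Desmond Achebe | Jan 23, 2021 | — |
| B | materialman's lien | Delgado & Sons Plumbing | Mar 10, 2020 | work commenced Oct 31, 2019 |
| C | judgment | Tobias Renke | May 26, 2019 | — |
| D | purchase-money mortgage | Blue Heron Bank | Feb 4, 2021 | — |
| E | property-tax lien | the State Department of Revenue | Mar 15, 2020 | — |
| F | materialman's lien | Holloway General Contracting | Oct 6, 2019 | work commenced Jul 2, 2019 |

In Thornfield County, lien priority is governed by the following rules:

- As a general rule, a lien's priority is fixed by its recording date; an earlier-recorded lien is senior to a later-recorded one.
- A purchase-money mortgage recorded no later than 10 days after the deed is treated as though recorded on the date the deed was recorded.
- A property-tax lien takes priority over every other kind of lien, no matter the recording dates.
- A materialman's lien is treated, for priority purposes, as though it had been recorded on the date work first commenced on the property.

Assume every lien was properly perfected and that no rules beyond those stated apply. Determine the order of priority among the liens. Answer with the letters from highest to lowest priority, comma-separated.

First, effective dates: B relates back to Oct 31, 2019 (work commenced); D missed the 10-day window (85 days after the deed), so its recording date stands; F's effective date is Jul 2, 2019, when work began.
E is a property-tax lien, so it outranks all other liens regardless of date.
The other liens, earliest effective date first: C (May 26, 2019), F (Jul 2, 2019), B (Oct 31, 2019), A (Jan 23, 2021), D (Feb 4, 2021).

E, C, F, B, A, D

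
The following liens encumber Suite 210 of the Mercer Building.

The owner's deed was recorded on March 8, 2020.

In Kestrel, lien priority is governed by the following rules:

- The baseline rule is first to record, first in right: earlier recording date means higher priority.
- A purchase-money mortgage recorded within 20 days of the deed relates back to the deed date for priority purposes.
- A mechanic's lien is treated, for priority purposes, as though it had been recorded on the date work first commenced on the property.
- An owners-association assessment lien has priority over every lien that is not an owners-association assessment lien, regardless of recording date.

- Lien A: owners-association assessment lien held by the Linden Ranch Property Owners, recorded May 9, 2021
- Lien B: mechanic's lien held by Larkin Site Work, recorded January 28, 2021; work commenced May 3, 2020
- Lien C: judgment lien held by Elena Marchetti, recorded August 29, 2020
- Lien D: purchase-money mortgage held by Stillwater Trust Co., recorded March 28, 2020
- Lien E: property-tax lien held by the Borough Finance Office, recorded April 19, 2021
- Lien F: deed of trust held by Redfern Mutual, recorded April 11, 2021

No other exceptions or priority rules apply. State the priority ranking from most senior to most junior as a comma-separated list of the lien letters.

First, effective dates: B's effective date is May 3, 2020, when work began; D relates back to the deed date March 8, 2020.
A, as an owners-association assessment lien, has superpriority and ranks first.
Ordering the rest by effective date: D (March 8, 2020), B (May 3, 2020), C (August 29, 2020), F (April 11, 2021), E (April 19, 2021).

A, D, B, C, F, E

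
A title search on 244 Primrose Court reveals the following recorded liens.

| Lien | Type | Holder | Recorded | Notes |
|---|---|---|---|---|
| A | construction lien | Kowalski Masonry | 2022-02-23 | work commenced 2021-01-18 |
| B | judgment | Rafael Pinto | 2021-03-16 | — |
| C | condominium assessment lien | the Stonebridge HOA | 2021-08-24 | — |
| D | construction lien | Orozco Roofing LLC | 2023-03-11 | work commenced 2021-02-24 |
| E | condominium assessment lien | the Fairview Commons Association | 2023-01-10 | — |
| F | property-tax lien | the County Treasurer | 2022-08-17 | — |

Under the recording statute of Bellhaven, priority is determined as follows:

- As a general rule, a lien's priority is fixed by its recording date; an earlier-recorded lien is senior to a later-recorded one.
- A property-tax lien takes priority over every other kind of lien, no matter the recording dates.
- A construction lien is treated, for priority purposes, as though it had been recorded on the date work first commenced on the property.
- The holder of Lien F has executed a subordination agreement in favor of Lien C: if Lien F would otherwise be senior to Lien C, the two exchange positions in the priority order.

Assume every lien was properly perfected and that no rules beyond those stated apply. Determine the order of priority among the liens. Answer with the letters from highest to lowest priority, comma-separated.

First, effective dates: A's effective date is 2021-01-18, when work began; D's effective date is 2021-02-24, when work began.
As a property-tax lien, F is senior to every other lien.
Remaining liens by effective date: A (2021-01-18), D (2021-02-24), B (2021-03-16), C (2021-08-24), E (2023-01-10).
F would otherwise be senior to C, so under the subordination agreement F and C exchange positions.

C, A, D, B, F, E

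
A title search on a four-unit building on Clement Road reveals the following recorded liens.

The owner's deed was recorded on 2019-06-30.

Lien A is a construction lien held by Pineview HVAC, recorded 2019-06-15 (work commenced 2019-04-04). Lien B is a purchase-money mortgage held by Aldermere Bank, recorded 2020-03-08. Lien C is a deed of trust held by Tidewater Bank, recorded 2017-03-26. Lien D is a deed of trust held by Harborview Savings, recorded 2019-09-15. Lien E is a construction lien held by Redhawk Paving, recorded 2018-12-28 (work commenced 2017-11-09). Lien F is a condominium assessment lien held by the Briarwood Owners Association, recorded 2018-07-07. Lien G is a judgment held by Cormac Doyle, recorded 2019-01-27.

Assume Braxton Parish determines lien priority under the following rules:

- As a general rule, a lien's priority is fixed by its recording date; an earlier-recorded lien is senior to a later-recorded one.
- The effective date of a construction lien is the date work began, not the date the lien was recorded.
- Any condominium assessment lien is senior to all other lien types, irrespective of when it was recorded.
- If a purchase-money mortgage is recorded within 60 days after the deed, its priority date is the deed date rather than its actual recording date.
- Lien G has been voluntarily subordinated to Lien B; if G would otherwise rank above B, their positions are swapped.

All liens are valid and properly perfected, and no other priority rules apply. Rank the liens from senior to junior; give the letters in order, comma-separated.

Effective dates: A is treated as recorded 2019-04-04, the work-commencement date; B missed the 60-day window (252 days after the deed), so its recording date stands; E is treated as recorded 2017-11-09, the work-commencement date.
F is a condominium assessment lien and takes priority over every other lien.
Among the remaining liens, by effective date: C (2017-03-26), E (2017-11-09), G (2019-01-27), A (2019-04-04), D (2019-09-15), B (2020-03-08).
Because G would otherwise rank above B, the subordination swaps them.

F, C, E, B, A, D, G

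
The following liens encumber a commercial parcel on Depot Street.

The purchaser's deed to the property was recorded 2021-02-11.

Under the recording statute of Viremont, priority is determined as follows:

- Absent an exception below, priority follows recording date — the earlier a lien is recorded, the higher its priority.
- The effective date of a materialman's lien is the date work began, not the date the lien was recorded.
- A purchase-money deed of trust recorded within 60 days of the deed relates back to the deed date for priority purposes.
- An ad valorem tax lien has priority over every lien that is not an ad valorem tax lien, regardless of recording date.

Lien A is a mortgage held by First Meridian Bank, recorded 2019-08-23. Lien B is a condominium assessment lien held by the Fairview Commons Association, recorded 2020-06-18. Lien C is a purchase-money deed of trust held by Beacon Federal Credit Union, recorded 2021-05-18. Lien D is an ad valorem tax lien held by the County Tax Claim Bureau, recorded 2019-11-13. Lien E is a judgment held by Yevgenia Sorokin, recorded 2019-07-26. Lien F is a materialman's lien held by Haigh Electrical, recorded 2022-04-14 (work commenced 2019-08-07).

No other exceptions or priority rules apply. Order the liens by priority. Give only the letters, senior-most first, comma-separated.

D, E, F, A, B, C

Adjusting effective dates: C was recorded 96 days after the deed — beyond 60 days — so no relation-back applies; F is treated as recorded 2019-08-07, the work-commencement date.
D, as an ad valorem tax lien, has superpriority and ranks first.
Among the remaining liens, by effective date: E (2019-07-26), F (2019-08-07), A (2019-08-23), B (2020-06-18), C (2021-05-18).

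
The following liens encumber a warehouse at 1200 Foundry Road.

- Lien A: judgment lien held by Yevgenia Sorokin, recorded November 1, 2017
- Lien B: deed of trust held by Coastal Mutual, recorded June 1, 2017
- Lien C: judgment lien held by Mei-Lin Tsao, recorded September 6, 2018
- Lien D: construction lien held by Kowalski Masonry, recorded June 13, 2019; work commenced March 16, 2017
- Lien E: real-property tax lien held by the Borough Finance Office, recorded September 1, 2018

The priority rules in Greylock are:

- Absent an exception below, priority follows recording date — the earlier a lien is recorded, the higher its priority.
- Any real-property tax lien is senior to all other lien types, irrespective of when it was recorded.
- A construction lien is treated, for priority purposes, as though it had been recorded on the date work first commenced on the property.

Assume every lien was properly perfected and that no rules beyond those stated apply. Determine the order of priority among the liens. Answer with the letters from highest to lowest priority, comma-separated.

First, effective dates: D's effective date is March 16, 2017, when work began.
As a real-property tax lien, E is senior to every other lien.
Remaining liens by effective date: D (March 16, 2017), B (June 1, 2017), A (November 1, 2017), C (September 6, 2018).

E, D, B, A, C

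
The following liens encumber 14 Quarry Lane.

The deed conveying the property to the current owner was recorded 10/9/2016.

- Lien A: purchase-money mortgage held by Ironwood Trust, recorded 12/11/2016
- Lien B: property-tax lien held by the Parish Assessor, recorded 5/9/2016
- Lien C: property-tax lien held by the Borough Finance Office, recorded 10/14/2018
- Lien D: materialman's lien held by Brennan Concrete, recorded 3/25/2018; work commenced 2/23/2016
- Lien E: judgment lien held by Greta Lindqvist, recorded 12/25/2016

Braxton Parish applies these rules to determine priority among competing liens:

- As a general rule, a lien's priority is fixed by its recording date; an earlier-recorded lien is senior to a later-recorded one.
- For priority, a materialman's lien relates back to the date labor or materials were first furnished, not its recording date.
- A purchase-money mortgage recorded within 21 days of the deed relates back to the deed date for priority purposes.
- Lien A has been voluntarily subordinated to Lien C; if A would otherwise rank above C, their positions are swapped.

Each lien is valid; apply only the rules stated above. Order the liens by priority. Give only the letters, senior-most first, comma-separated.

D, B, C, E, A

First, effective dates: A was recorded 63 days after the deed, outside the 21-day window, so it keeps its recording date; D relates back to 2/23/2016 (work commenced).
By effective date, earliest first: D (2/23/2016), B (5/9/2016), A (12/11/2016), E (12/25/2016), C (10/14/2018).
A would otherwise be senior to C, so under the subordination agreement A and C exchange positions.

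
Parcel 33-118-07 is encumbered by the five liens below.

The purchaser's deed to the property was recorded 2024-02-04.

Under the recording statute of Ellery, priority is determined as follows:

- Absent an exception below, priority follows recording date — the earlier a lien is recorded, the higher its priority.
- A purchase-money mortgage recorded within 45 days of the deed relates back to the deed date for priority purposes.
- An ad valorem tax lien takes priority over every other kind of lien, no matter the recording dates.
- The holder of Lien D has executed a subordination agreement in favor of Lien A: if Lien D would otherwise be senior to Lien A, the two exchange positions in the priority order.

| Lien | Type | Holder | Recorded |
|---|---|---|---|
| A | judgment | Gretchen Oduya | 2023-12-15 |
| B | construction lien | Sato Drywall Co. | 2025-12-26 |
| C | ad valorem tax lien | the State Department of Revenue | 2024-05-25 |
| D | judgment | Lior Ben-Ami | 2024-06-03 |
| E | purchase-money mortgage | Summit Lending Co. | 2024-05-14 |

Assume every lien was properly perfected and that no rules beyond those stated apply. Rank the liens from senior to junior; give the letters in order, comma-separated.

Effective dates: E missed the 45-day window (100 days after the deed), so its recording date stands.
C, as an ad valorem tax lien, has superpriority and ranks first.
Among the remaining liens, by effective date: A (2023-12-15), E (2024-05-14), D (2024-06-03), B (2025-12-26).
D already ranks below A; the subordination has no effect.

C, A, E, D, B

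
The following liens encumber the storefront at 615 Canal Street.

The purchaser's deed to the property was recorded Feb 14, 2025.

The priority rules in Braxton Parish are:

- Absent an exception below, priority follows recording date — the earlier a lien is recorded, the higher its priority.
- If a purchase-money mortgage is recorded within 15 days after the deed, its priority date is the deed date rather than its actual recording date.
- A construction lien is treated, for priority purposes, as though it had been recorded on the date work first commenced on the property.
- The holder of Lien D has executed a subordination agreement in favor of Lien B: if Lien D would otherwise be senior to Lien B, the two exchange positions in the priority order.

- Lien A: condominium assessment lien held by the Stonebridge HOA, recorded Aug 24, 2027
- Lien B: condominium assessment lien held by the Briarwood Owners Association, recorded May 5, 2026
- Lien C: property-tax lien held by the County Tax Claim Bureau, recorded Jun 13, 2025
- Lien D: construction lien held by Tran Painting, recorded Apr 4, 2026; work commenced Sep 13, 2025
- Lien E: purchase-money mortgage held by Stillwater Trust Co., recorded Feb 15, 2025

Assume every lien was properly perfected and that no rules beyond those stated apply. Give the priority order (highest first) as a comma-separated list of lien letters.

E, C, B, D, A

Effective dates: D relates back to Sep 13, 2025 (work commenced); E's effective date is the deed date, Feb 14, 2025.
By effective date, earliest first: E (Feb 14, 2025), C (Jun 13, 2025), D (Sep 13, 2025), B (May 5, 2026), A (Aug 24, 2027).
D would otherwise be senior to B, so under the subordination agreement D and B exchange positions.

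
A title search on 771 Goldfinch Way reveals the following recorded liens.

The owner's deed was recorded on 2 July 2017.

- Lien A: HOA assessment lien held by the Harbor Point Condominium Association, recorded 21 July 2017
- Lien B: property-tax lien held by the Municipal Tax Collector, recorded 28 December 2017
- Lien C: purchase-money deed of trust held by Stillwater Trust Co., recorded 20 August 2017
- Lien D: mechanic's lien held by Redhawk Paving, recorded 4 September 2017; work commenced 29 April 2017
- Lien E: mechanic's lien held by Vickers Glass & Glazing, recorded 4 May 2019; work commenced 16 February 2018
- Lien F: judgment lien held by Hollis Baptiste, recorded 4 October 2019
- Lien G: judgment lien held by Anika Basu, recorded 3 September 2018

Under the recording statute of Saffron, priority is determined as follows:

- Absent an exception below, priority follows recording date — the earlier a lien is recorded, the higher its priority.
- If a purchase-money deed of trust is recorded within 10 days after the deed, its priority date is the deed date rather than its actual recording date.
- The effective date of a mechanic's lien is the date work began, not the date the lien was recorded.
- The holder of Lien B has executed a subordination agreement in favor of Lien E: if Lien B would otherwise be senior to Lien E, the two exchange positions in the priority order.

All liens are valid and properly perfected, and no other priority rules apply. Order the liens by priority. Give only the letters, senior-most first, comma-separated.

First, effective dates: C was recorded 49 days after the deed, outside the 10-day window, so it keeps its recording date; D relates back to 29 April 2017 (work commenced); E is treated as recorded 16 February 2018, the work-commencement date.
Sorted by effective date: D (29 April 2017), A (21 July 2017), C (20 August 2017), B (28 December 2017), E (16 February 2018), G (3 September 2018), F (4 October 2019).
The subordination applies — B was senior to E — so B and E swap.

D, A, C, E, B, G, F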